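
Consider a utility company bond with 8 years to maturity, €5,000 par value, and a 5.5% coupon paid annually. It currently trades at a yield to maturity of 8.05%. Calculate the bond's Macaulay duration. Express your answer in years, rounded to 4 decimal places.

Periodic yield y = 0.0805. Discount each cash flow and weight by its year:
  t   CF        PV=CF/(1+0.0805)^t    t·PV
  1       275.00       254.5118       254.5118
  2       275.00       235.5500       471.1000
  3       275.00       218.0009       654.0028
  4       275.00       201.7593       807.0373
  5       275.00       186.7277       933.6387
  6       275.00       172.8160     1,036.8963
  7       275.00       159.9408     1,119.5857
  8     5,275.00     2,839.3851    22,715.0806
  Σ                  4,268.6918    27,991.8532
Price P = Σ PV = 4,268.6918.
Macaulay duration = Σ(t·PV) / P = 27,991.8532 / 4,268.6918 = 6.55748 years.

6.5575 years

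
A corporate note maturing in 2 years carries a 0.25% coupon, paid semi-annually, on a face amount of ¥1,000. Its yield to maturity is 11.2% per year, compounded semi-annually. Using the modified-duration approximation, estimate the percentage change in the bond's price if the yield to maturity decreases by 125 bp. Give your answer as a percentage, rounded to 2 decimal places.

+2.36%

Periodic yield y = 0.056. Modified duration first:
  t   CF        PV=CF/(1+0.056)^t    t·PV
  1         1.25         1.1837         1.1837
  2         1.25         1.1209         2.2419
  3         1.25         1.0615         3.1845
  4     1,001.25       805.1686     3,220.6746
  Σ                    808.5348     3,227.2847
P = 808.5348; D_Mac = 3.99152 half-year periods = 1.99576 yrs; D_mod = 1.99576/(1+0.056) = 1.88993 yrs.
ΔP/P ≈ -D_mod · Δy = -1.88993 × (-0.0125) = +0.023624 = +2.3624%.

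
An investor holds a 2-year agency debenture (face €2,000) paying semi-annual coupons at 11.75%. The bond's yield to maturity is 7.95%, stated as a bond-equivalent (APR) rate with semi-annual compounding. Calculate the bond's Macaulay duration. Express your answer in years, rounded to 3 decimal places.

Periodic yield y = 0.03975. Discount each cash flow and weight by its period:
  t   CF        PV=CF/(1+0.03975)^t    t·PV
  1       117.50       113.0079       113.0079
  2       117.50       108.6876       217.3752
  3       117.50       104.5324       313.5973
  4     2,117.50     1,811.7894     7,247.1574
  Σ                  2,138.0173     7,891.1379
Price P = Σ PV = 2,138.0173.
Macaulay duration = Σ(t·PV) / P = 7,891.1379 / 2,138.0173 = 3.69087 half-year periods.
In years: 3.69087 / 2 = 1.84543 years.

1.845 years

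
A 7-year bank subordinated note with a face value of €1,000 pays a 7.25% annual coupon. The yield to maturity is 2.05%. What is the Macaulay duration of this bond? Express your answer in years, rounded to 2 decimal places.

Periodic yield y = 0.0205. Discount each cash flow and weight by its year:
  t   CF        PV=CF/(1+0.0205)^t    t·PV
  1        72.50        71.0436        71.0436
  2        72.50        69.6165       139.2329
  3        72.50        68.2180       204.6540
  4        72.50        66.8476       267.3905
  5        72.50        65.5048       327.5239
  6        72.50        64.1889       385.1334
  7     1,072.50       930.4783     6,513.3479
  Σ                  1,335.8977     7,908.3263
Price P = Σ PV = 1,335.8977.
Macaulay duration = Σ(t·PV) / P = 7,908.3263 / 1,335.8977 = 5.91986 years.

5.92 years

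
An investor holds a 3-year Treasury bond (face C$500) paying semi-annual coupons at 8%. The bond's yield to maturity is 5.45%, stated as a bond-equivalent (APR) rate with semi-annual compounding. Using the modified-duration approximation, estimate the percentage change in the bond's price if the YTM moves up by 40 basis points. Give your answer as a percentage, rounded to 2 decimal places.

-1.07%

Periodic yield y = 0.02725. Modified duration first:
  t   CF        PV=CF/(1+0.02725)^t    t·PV
  1        20.00        19.4695        19.4695
  2        20.00        18.9530        37.9060
  3        20.00        18.4502        55.3507
  4        20.00        17.9608        71.8432
  5        20.00        17.4843        87.4217
  6       520.00       442.5338     2,655.2028
  Σ                    534.8516     2,927.1937
P = 534.8516; D_Mac = 5.47291 half-year periods = 2.73645 yrs; D_mod = 2.73645/(1+0.02725) = 2.66386 yrs.
ΔP/P ≈ -D_mod · Δy = -2.66386 × (+0.004) = -0.010655 = -1.0655%.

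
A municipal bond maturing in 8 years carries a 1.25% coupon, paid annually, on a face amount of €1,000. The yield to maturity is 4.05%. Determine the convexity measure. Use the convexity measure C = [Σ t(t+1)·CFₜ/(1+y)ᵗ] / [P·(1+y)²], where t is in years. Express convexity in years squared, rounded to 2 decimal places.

With y = 0.0405:
  t   CF        PV=CF/(1+0.0405)^t    t·PV        t(t+1)·PV
  1        12.50        12.0135        12.0135          24.0269
  2        12.50        11.5458        23.0917          69.2751
  3        12.50        11.0964        33.2893         133.1573
  4        12.50        10.6645        42.6581         213.2906
  5        12.50        10.2494        51.2471         307.4828
  6        12.50         9.8505        59.1029         413.7203
  7        12.50         9.4671        66.2695         530.1557
  8     1,012.50       736.9845     5,895.8760      53,062.8842
  Σ                    811.8718     6,183.5481      54,753.9929
P = 811.8718.
Convexity = Σ t(t+1)·PV / [P·(1+y)²] = 54,753.9929 / (811.8718 × 1.082640) = 62.29371.

62.29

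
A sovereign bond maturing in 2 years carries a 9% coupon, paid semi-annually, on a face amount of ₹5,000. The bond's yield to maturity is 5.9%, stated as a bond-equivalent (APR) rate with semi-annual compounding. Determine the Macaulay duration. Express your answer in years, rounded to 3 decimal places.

Periodic yield y = 0.0295. Discount each cash flow and weight by its period:
  t   CF        PV=CF/(1+0.0295)^t    t·PV
  1       225.00       218.5527       218.5527
  2       225.00       212.2901       424.5803
  3       225.00       206.2070       618.6211
  4     5,225.00     4,651.3700    18,605.4801
  Σ                  5,288.4199    19,867.2342
Price P = Σ PV = 5,288.4199.
Macaulay duration = Σ(t·PV) / P = 19,867.2342 / 5,288.4199 = 3.75674 half-year periods.
In years: 3.75674 / 2 = 1.87837 years.

1.878 years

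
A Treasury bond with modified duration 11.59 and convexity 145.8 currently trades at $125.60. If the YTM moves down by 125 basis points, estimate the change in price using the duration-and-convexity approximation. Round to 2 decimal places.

+$19.63

Duration effect: -D_mod·Δy = -11.59 × (-0.0125) = +0.144875
Convexity effect: ½·C·(Δy)² = 0.5 × 145.8 × (-0.0125)² = +0.011390625
ΔP/P ≈ +0.144875 + 0.011390625 = +0.156265625
ΔP ≈ 125.60 × (+0.156265625) = +19.6269625.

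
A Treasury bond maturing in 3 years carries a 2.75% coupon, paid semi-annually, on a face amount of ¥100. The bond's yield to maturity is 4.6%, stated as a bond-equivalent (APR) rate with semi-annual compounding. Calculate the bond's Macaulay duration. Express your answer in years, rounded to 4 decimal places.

2.8969 years

Periodic yield y = 0.023. Discount each cash flow and weight by its period:
  t   CF        PV=CF/(1+0.023)^t    t·PV
  1        1.375         1.3441         1.3441
  2        1.375         1.3139         2.6277
  3        1.375         1.2843         3.8530
  4        1.375         1.2555         5.0218
  5        1.375         1.2272         6.1361
  6      101.375        88.4458       530.6746
  Σ                     94.8707       549.6574
Price P = Σ PV = 94.8707.
Macaulay duration = Σ(t·PV) / P = 549.6574 / 94.8707 = 5.79375 half-year periods.
In years: 5.79375 / 2 = 2.89688 years.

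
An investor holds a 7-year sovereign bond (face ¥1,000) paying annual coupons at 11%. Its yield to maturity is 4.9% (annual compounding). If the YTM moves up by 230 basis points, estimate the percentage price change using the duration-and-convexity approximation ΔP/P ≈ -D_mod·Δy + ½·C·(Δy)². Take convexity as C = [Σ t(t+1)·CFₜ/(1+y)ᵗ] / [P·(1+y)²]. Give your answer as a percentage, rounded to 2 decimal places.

With y = 0.049:
  t   CF        PV=CF/(1+0.049)^t    t·PV        t(t+1)·PV
  1       110.00       104.8618       104.8618         209.7235
  2       110.00        99.9636       199.9271         599.7814
  3       110.00        95.2941       285.8824       1,143.5297
  4       110.00        90.8428       363.3714       1,816.8569
  5       110.00        86.5995       432.9974       2,597.9842
  6       110.00        82.5543       495.3259       3,467.2811
  7     1,110.00       794.1354     5,558.9479      44,471.5830
  Σ                  1,354.2515     7,441.3138      54,306.7397
P = 1,354.2515; D_Mac = 5.49478 yrs; D_mod = 5.23811 yrs; C = 36.44210.
Duration effect: -5.23811 × (+0.023) = -0.120477
Convexity effect: 0.5 × 36.44210 × (0.023)² = +0.0096389
ΔP/P ≈ -0.120477 + 0.0096389 = -0.110838 = -11.0838%.

-11.08%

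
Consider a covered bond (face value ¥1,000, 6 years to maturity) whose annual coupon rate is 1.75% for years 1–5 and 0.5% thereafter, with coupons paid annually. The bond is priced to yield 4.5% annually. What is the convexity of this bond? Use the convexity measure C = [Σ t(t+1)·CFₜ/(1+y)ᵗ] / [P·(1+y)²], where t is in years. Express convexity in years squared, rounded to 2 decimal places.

With y = 0.045:
  t   CF        PV=CF/(1+0.045)^t    t·PV        t(t+1)·PV
  1        17.50        16.7464        16.7464          33.4928
  2        17.50        16.0253        32.0505          96.1516
  3        17.50        15.3352        46.0056         184.0223
  4        17.50        14.6748        58.6993         293.4965
  5        17.50        14.0429        70.2145         421.2868
  6     1,005.00       771.7352     4,630.4113      32,412.8791
  Σ                    848.5598     4,854.1276      33,441.3291
P = 848.5598.
Convexity = Σ t(t+1)·PV / [P·(1+y)²] = 33,441.3291 / (848.5598 × 1.092025) = 36.08847.

36.09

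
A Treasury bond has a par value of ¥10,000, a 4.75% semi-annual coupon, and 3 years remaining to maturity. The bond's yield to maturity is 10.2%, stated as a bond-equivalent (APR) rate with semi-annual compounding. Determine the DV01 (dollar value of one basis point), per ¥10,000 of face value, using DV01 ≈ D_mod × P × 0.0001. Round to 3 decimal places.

Periodic yield y = 0.051.
  t   CF        PV=CF/(1+0.051)^t    t·PV
  1       237.50       225.9753       225.9753
  2       237.50       215.0098       430.0195
  3       237.50       204.5764       613.7291
  4       237.50       194.6493       778.5970
  5       237.50       185.2039       926.0193
  6    10,237.50     7,595.8717    45,575.2300
  Σ                  8,621.2862    48,549.5702
P = 8,621.2862; D_Mac = 5.63136 half-year periods = 2.81568 yrs; D_mod = 2.67905 yrs.
DV01 ≈ 2.67905 × 8,621.2862 × 0.0001 = 2.309685.

¥2.310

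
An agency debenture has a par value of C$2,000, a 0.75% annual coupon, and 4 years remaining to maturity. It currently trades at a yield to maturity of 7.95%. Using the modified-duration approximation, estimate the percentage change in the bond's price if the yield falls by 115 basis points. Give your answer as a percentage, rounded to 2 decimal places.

+4.21%

Periodic yield y = 0.0795. Modified duration first:
  t   CF        PV=CF/(1+0.0795)^t    t·PV
  1        15.00        13.8953        13.8953
  2        15.00        12.8720        25.7440
  3        15.00        11.9240        35.7721
  4     2,015.00     1,483.8311     5,935.3243
  Σ                  1,522.5224     6,010.7358
P = 1,522.5224; D_Mac = 3.94788 yrs; D_mod = 3.94788/(1+0.0795) = 3.65714 yrs.
ΔP/P ≈ -D_mod · Δy = -3.65714 × (-0.0115) = +0.042057 = +4.2057%.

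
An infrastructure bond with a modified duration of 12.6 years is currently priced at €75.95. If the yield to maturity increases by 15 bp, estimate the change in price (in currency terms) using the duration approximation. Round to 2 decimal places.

Duration approximation: ΔP/P ≈ -D_mod · Δy = -12.6 × (+0.0015) = -0.018900.
ΔP ≈ 75.95 × (-0.018900) = -1.435455.

-€1.44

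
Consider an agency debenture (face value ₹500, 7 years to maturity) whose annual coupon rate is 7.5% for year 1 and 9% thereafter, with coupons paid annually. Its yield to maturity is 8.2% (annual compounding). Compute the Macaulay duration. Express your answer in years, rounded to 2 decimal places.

5.58 years

Periodic yield y = 0.082. Discount each cash flow and weight by its year:
  t   CF        PV=CF/(1+0.082)^t    t·PV
  1        37.50        34.6580        34.6580
  2        45.00        38.4378        76.8755
  3        45.00        35.5247       106.5742
  4        45.00        32.8325       131.3299
  5        45.00        30.3442       151.7212
  6        45.00        28.0446       168.2675
  7       545.00       313.9104     2,197.3727
  Σ                    513.7522     2,866.7989
Price P = Σ PV = 513.7522.
Macaulay duration = Σ(t·PV) / P = 2,866.7989 / 513.7522 = 5.58012 years.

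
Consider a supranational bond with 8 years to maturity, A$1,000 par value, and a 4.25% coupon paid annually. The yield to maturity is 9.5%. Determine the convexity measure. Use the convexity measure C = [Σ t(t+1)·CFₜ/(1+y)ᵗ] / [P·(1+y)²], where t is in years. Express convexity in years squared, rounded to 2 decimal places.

With y = 0.095:
  t   CF        PV=CF/(1+0.095)^t    t·PV        t(t+1)·PV
  1        42.50        38.8128        38.8128          77.6256
  2        42.50        35.4455        70.8909         212.6728
  3        42.50        32.3703        97.1109         388.4435
  4        42.50        29.5619       118.2476         591.2381
  5        42.50        26.9972       134.9859         809.9153
  6        42.50        24.6550       147.9297       1,035.5081
  7        42.50        22.5159       157.6116       1,260.8927
  8     1,042.50       504.3861     4,035.0888      36,315.7992
  Σ                    714.7446     4,800.6782      40,692.0953
P = 714.7446.
Convexity = Σ t(t+1)·PV / [P·(1+y)²] = 40,692.0953 / (714.7446 × 1.199025) = 47.48221.

47.48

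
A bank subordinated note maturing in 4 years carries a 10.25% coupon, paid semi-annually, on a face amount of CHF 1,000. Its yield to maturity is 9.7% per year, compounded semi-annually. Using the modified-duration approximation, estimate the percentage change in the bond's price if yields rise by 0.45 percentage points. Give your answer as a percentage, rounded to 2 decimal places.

-1.45%

Periodic yield y = 0.0485. Modified duration first:
  t   CF        PV=CF/(1+0.0485)^t    t·PV
  1        51.25        48.8794        48.8794
  2        51.25        46.6184        93.2367
  3        51.25        44.4620       133.3859
  4        51.25        42.4053       169.6212
  5        51.25        40.4438       202.2189
  6        51.25        38.5730       231.4379
  7        51.25        36.7887       257.5211
  8     1,051.25       719.7116     5,757.6932
  Σ                  1,017.8821     6,893.9942
P = 1,017.8821; D_Mac = 6.77288 half-year periods = 3.38644 yrs; D_mod = 3.38644/(1+0.0485) = 3.22980 yrs.
ΔP/P ≈ -D_mod · Δy = -3.22980 × (+0.0045) = -0.014534 = -1.4534%.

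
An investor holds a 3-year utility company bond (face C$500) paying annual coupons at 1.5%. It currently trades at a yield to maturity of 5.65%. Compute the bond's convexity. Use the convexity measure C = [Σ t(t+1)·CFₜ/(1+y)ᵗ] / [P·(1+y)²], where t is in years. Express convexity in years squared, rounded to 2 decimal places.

10.53

With y = 0.0565:
  t   CF        PV=CF/(1+0.0565)^t    t·PV        t(t+1)·PV
  1         7.50         7.0989         7.0989          14.1978
  2         7.50         6.7193        13.4385          40.3156
  3       507.50       430.3557     1,291.0670       5,164.2682
  Σ                    444.1739     1,311.6045       5,218.7817
P = 444.1739.
Convexity = Σ t(t+1)·PV / [P·(1+y)²] = 5,218.7817 / (444.1739 × 1.116192) = 10.52633.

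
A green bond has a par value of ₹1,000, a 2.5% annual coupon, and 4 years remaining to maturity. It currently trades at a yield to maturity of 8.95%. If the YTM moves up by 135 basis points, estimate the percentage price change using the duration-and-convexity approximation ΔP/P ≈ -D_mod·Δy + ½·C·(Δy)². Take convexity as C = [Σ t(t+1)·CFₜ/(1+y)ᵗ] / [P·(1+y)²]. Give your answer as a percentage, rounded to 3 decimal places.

-4.607%

With y = 0.0895:
  t   CF        PV=CF/(1+0.0895)^t    t·PV        t(t+1)·PV
  1        25.00        22.9463        22.9463          45.8926
  2        25.00        21.0613        42.1226         126.3679
  3        25.00        19.3312        57.9935         231.9741
  4     1,025.00       727.4697     2,909.8789      14,549.3946
  Σ                    790.8085     3,032.9414      14,953.6292
P = 790.8085; D_Mac = 3.83524 yrs; D_mod = 3.52018 yrs; C = 15.93018.
Duration effect: -3.52018 × (+0.0135) = -0.047522
Convexity effect: 0.5 × 15.93018 × (0.0135)² = +0.0014516
ΔP/P ≈ -0.047522 + 0.0014516 = -0.046071 = -4.6071%.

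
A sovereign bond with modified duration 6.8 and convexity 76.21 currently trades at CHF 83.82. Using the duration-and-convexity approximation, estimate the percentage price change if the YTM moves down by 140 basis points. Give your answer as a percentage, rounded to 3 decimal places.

Duration effect: -D_mod·Δy = -6.8 × (-0.014) = +0.095200
Convexity effect: ½·C·(Δy)² = 0.5 × 76.21 × (-0.014)² = +0.00746858
ΔP/P ≈ +0.095200 + 0.00746858 = +0.10266858
= +10.266858%.

+10.267%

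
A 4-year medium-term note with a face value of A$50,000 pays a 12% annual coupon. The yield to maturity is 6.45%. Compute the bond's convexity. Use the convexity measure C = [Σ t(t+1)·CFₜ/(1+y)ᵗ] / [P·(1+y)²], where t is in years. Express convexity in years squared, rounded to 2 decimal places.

With y = 0.0645:
  t   CF        PV=CF/(1+0.0645)^t    t·PV        t(t+1)·PV
  1     6,000.00     5,636.4490     5,636.4490      11,272.8981
  2     6,000.00     5,294.9263    10,589.8526      31,769.5577
  3     6,000.00     4,974.0970    14,922.2911      59,689.1644
  4    56,000.00    43,611.9358   174,447.7431     872,238.7156
  Σ                 59,517.4081   205,596.3358     974,970.3358
P = 59,517.4081.
Convexity = Σ t(t+1)·PV / [P·(1+y)²] = 974,970.3358 / (59,517.4081 × 1.133160) = 14.45626.

14.46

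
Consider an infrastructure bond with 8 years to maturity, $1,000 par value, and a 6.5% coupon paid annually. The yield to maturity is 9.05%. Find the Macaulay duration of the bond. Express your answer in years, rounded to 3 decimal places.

Periodic yield y = 0.0905. Discount each cash flow and weight by its year:
  t   CF        PV=CF/(1+0.0905)^t    t·PV
  1        65.00        59.6057        59.6057
  2        65.00        54.6590       109.3181
  3        65.00        50.1229       150.3688
  4        65.00        45.9632       183.8530
  5        65.00        42.1488       210.7439
  6        65.00        38.6509       231.9053
  7        65.00        35.4433       248.1028
  8     1,065.00       532.5302     4,260.2417
  Σ                    859.1240     5,454.1391
Price P = Σ PV = 859.1240.
Macaulay duration = Σ(t·PV) / P = 5,454.1391 / 859.1240 = 6.34849 years.

6.348 years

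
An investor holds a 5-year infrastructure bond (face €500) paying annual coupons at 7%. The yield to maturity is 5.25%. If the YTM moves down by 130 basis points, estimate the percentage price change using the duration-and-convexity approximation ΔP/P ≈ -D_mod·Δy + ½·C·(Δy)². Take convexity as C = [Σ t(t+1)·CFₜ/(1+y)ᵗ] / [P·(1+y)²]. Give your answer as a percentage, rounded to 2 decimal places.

+5.64%

With y = 0.0525:
  t   CF        PV=CF/(1+0.0525)^t    t·PV        t(t+1)·PV
  1        35.00        33.2542        33.2542          66.5083
  2        35.00        31.5954        63.1908         189.5724
  3        35.00        30.0194        90.0581         360.2326
  4        35.00        28.5220       114.0879         570.4395
  5       535.00       414.2316     2,071.1582      12,426.9489
  Σ                    537.6225     2,371.7492      13,613.7018
P = 537.6225; D_Mac = 4.41155 yrs; D_mod = 4.19150 yrs; C = 22.85886.
Duration effect: -4.19150 × (-0.013) = +0.054489
Convexity effect: 0.5 × 22.85886 × (-0.013)² = +0.0019316
ΔP/P ≈ +0.054489 + 0.0019316 = +0.056421 = +5.6421%.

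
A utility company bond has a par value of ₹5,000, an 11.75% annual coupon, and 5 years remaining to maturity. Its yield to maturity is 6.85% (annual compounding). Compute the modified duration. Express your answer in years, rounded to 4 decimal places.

Periodic yield y = 0.0685. First find Macaulay duration:
  t   CF        PV=CF/(1+0.0685)^t    t·PV
  1       587.50       549.8362       549.8362
  2       587.50       514.5870     1,029.1740
  3       587.50       481.5976     1,444.7927
  4       587.50       450.7230     1,802.8922
  5     5,587.50     4,011.8520    20,059.2600
  Σ                  6,008.5959    24,885.9552
P = 6,008.5959; Macaulay duration = 24,885.9552 / 6,008.5959 = 4.14173 years.
Modified duration = D_Mac / (1 + y) = 4.14173 / 1.0685 = 3.87621 years.

3.8762 years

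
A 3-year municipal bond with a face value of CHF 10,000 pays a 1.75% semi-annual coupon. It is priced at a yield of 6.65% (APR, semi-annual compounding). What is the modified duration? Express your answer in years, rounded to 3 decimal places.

2.836 years

Periodic yield y = 0.03325. First find Macaulay duration:
  t   CF        PV=CF/(1+0.03325)^t    t·PV
  1        87.50        84.6842        84.6842
  2        87.50        81.9591       163.9182
  3        87.50        79.3217       237.9650
  4        87.50        76.7691       307.0764
  5        87.50        74.2987       371.4933
  6    10,087.50     8,289.9338    49,739.6030
  Σ                  8,686.9666    50,904.7401
P = 8,686.9666; Macaulay duration = 50,904.7401 / 8,686.9666 = 5.85990 half-year periods = 2.92995 years.
Modified duration = D_Mac / (1 + y) = 2.92995 / 1.03325 = 2.83566 years.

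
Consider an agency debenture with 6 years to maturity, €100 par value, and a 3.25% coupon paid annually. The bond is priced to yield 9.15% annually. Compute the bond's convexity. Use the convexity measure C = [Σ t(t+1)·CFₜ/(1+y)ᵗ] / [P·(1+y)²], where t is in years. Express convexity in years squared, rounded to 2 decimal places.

With y = 0.0915:
  t   CF        PV=CF/(1+0.0915)^t    t·PV        t(t+1)·PV
  1         3.25         2.9776         2.9776           5.9551
  2         3.25         2.7279         5.4559          16.3677
  3         3.25         2.4993         7.4978          29.9912
  4         3.25         2.2898         9.1590          45.7950
  5         3.25         2.0978        10.4890          62.9341
  6       103.25        61.0587       366.3523       2,564.4658
  Σ                     73.6510       401.9315       2,725.5089
P = 73.6510.
Convexity = Σ t(t+1)·PV / [P·(1+y)²] = 2,725.5089 / (73.6510 × 1.191372) = 31.06142.

31.06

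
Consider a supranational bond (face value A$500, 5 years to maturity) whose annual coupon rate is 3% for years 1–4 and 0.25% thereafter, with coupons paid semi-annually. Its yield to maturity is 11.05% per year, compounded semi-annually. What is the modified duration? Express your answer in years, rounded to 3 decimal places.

4.356 years

Periodic yield y = 0.05525. First find Macaulay duration:
  t   CF        PV=CF/(1+0.05525)^t    t·PV
  1        7.500         7.1073         7.1073
  2        7.500         6.7352        13.4704
  3        7.500         6.3826        19.1477
  4        7.500         6.0484        24.1936
  5        7.500         5.7317        28.6586
  6        7.500         5.4316        32.5897
  7        7.500         5.1472        36.0306
  8        7.500         4.8777        39.0219
  9        0.625         0.3852         3.4668
  10     500.625       292.3876     2,923.8758
  Σ                    340.2346     3,127.5624
P = 340.2346; Macaulay duration = 3,127.5624 / 340.2346 = 9.19237 half-year periods = 4.59619 years.
Modified duration = D_Mac / (1 + y) = 4.59619 / 1.05525 = 4.35554 years.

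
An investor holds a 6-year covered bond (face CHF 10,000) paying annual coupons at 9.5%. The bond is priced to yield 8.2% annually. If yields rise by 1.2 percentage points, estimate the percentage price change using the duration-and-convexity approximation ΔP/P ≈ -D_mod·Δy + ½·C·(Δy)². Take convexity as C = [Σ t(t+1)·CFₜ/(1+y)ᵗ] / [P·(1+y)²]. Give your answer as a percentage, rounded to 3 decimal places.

With y = 0.082:
  t   CF        PV=CF/(1+0.082)^t    t·PV        t(t+1)·PV
  1       950.00       878.0037       878.0037       1,756.0074
  2       950.00       811.4637     1,622.9274       4,868.7821
  3       950.00       749.9664     2,249.8993       8,999.5971
  4       950.00       693.1298     2,772.5191      13,862.5957
  5       950.00       640.6005     3,203.0027      19,218.0162
  6    10,950.00     6,824.1813    40,945.0876     286,615.6134
  Σ                 10,597.3454    51,671.4398     335,320.6120
P = 10,597.3454; D_Mac = 4.87589 yrs; D_mod = 4.50636 yrs; C = 27.02767.
Duration effect: -4.50636 × (+0.012) = -0.054076
Convexity effect: 0.5 × 27.02767 × (0.012)² = +0.0019460
ΔP/P ≈ -0.054076 + 0.0019460 = -0.052130 = -5.2130%.

-5.213%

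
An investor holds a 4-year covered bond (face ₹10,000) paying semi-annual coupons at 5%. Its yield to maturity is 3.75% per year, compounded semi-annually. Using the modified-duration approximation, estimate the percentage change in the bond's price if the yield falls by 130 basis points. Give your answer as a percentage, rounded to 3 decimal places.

+4.700%

Periodic yield y = 0.01875. Modified duration first:
  t   CF        PV=CF/(1+0.01875)^t    t·PV
  1       250.00       245.3988       245.3988
  2       250.00       240.8822       481.7645
  3       250.00       236.4488       709.3464
  4       250.00       232.0970       928.3880
  5       250.00       227.8253     1,139.1264
  6       250.00       223.6322     1,341.7930
  7       250.00       219.5162     1,536.6137
  8    10,250.00     8,834.5186    70,676.1491
  Σ                 10,460.3191    77,058.5799
P = 10,460.3191; D_Mac = 7.36675 half-year periods = 3.68338 yrs; D_mod = 3.68338/(1+0.01875) = 3.61558 yrs.
ΔP/P ≈ -D_mod · Δy = -3.61558 × (-0.013) = +0.047003 = +4.7003%.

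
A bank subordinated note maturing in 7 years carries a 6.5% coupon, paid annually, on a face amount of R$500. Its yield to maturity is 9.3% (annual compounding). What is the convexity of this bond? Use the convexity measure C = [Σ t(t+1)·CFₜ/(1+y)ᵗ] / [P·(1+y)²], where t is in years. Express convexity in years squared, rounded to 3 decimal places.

With y = 0.093:
  t   CF        PV=CF/(1+0.093)^t    t·PV        t(t+1)·PV
  1        32.50        29.7347        29.7347          59.4694
  2        32.50        27.2046        54.4093         163.2279
  3        32.50        24.8899        74.6697         298.6786
  4        32.50        22.7721        91.0883         455.4416
  5        32.50        20.8345       104.1724         625.0342
  6        32.50        19.0617       114.3704         800.5928
  7       532.50       285.7449     2,000.2143      16,001.7141
  Σ                    430.2424     2,468.6590      18,404.1585
P = 430.2424.
Convexity = Σ t(t+1)·PV / [P·(1+y)²] = 18,404.1585 / (430.2424 × 1.194649) = 35.80655.

35.807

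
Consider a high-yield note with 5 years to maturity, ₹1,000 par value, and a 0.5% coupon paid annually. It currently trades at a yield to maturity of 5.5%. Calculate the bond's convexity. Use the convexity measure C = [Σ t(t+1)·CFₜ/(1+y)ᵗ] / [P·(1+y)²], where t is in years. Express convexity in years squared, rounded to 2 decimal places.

With y = 0.055:
  t   CF        PV=CF/(1+0.055)^t    t·PV        t(t+1)·PV
  1         5.00         4.7393         4.7393           9.4787
  2         5.00         4.4923         8.9845          26.9536
  3         5.00         4.2581        12.7742          51.0968
  4         5.00         4.0361        16.1443          80.7217
  5     1,005.00       768.9600     3,844.8001      23,068.8008
  Σ                    786.4858     3,887.4425      23,237.0515
P = 786.4858.
Convexity = Σ t(t+1)·PV / [P·(1+y)²] = 23,237.0515 / (786.4858 × 1.113025) = 26.54515.

26.55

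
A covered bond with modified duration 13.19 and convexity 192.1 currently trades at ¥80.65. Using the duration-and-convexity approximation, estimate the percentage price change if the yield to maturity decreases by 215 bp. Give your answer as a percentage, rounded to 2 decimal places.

Duration effect: -D_mod·Δy = -13.19 × (-0.0215) = +0.283585
Convexity effect: ½·C·(Δy)² = 0.5 × 192.1 × (-0.0215)² = +0.0443991125
ΔP/P ≈ +0.283585 + 0.0443991125 = +0.3279841125
= +32.79841125%.

+32.80%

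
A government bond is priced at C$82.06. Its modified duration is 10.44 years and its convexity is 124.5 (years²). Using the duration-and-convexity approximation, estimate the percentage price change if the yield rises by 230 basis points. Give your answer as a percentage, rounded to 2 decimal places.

-20.72%

Duration effect: -D_mod·Δy = -10.44 × (+0.023) = -0.240120
Convexity effect: ½·C·(Δy)² = 0.5 × 124.5 × (0.023)² = +0.03293025
ΔP/P ≈ -0.240120 + 0.03293025 = -0.20718975
= -20.718975%.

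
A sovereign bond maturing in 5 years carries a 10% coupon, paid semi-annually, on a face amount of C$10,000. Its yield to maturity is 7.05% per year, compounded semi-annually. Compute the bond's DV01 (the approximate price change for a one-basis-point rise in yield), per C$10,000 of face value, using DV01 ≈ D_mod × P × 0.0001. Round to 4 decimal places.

Periodic yield y = 0.03525.
  t   CF        PV=CF/(1+0.03525)^t    t·PV
  1       500.00       482.9751       482.9751
  2       500.00       466.5299       933.0599
  3       500.00       450.6447     1,351.9342
  4       500.00       435.3004     1,741.2015
  5       500.00       420.4785     2,102.3926
  6       500.00       406.1613     2,436.9680
  7       500.00       392.3316     2,746.3215
  8       500.00       378.9728     3,031.7828
  9       500.00       366.0689     3,294.6202
  10   10,500.00     7,425.6916    74,256.9158
  Σ                 11,225.1550    92,378.1715
P = 11,225.1550; D_Mac = 8.22957 half-year periods = 4.11478 yrs; D_mod = 3.97468 yrs.
DV01 ≈ 3.97468 × 11,225.1550 × 0.0001 = 4.461636.

C$4.4616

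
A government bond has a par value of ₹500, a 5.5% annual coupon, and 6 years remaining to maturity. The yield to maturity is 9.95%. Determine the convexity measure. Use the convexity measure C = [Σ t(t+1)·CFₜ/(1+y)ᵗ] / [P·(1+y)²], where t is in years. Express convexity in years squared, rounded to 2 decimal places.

28.46

With y = 0.0995:
  t   CF        PV=CF/(1+0.0995)^t    t·PV        t(t+1)·PV
  1        27.50        25.0114        25.0114          50.0227
  2        27.50        22.7479        45.4959         136.4877
  3        27.50        20.6894        62.0681         248.2723
  4        27.50        18.8171        75.2682         376.3412
  5        27.50        17.1142        85.5710         513.4259
  6       527.50       298.5734     1,791.4402      12,540.0813
  Σ                    402.9533     2,084.8547      13,864.6311
P = 402.9533.
Convexity = Σ t(t+1)·PV / [P·(1+y)²] = 13,864.6311 / (402.9533 × 1.208900) = 28.46185.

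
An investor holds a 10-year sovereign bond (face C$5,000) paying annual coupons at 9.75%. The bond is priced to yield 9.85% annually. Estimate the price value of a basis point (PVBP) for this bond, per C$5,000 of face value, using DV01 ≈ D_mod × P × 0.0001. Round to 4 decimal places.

C$3.0788

Periodic yield y = 0.0985.
  t   CF        PV=CF/(1+0.0985)^t    t·PV
  1       487.50       443.7870       443.7870
  2       487.50       403.9936       807.9872
  3       487.50       367.7684     1,103.3053
  4       487.50       334.7915     1,339.1659
  5       487.50       304.7715     1,523.8574
  6       487.50       277.4433     1,664.6598
  7       487.50       252.5656     1,767.9592
  8       487.50       229.9186     1,839.3489
  9       487.50       209.3023     1,883.7210
  10    5,487.50     2,144.7364    21,447.3639
  Σ                  4,969.0782    33,821.1555
P = 4,969.0782; D_Mac = 6.80632 yrs; D_mod = 6.19602 yrs.
DV01 ≈ 6.19602 × 4,969.0782 × 0.0001 = 3.078849.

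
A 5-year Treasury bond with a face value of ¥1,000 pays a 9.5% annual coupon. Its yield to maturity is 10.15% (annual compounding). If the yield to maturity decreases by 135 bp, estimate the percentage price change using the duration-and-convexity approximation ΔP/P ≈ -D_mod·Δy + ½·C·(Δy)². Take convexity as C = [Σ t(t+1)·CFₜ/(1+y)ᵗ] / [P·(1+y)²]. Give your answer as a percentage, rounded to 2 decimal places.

With y = 0.1015:
  t   CF        PV=CF/(1+0.1015)^t    t·PV        t(t+1)·PV
  1        95.00        86.2460        86.2460         172.4921
  2        95.00        78.2987       156.5974         469.7923
  3        95.00        71.0837       213.2511         853.0045
  4        95.00        64.5336       258.1342       1,290.6711
  5     1,095.00       675.2920     3,376.4601      20,258.7603
  Σ                    975.4540     4,090.6889      23,044.7203
P = 975.4540; D_Mac = 4.19363 yrs; D_mod = 3.80720 yrs; C = 19.47133.
Duration effect: -3.80720 × (-0.0135) = +0.051397
Convexity effect: 0.5 × 19.47133 × (-0.0135)² = +0.0017743
ΔP/P ≈ +0.051397 + 0.0017743 = +0.053171 = +5.3171%.

+5.32%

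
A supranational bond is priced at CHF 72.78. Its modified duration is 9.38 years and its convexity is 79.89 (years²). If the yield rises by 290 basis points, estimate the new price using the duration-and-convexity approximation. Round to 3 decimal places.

CHF 55.427

Duration effect: -D_mod·Δy = -9.38 × (+0.029) = -0.272020
Convexity effect: ½·C·(Δy)² = 0.5 × 79.89 × (0.029)² = +0.033593745
ΔP/P ≈ -0.272020 + 0.033593745 = -0.238426255
New price ≈ 72.78 × (1 - 0.238426255) = 55.4273371611.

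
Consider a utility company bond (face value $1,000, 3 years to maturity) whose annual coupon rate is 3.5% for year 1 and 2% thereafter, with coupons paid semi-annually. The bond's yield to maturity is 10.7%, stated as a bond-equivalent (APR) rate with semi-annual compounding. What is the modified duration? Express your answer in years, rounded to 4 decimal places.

2.7309 years

Periodic yield y = 0.0535. First find Macaulay duration:
  t   CF        PV=CF/(1+0.0535)^t    t·PV
  1        17.50        16.6113        16.6113
  2        17.50        15.7677        31.5354
  3        10.00         8.5526        25.6577
  4        10.00         8.1182        32.4730
  5        10.00         7.7060        38.5298
  6     1,010.00       738.7783     4,432.6698
  Σ                    795.5341     4,577.4771
P = 795.5341; Macaulay duration = 4,577.4771 / 795.5341 = 5.75397 half-year periods = 2.87698 years.
Modified duration = D_Mac / (1 + y) = 2.87698 / 1.0535 = 2.73088 years.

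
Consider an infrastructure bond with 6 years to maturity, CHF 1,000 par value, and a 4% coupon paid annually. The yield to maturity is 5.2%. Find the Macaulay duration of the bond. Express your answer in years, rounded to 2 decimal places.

Periodic yield y = 0.052. Discount each cash flow and weight by its year:
  t   CF        PV=CF/(1+0.052)^t    t·PV
  1        40.00        38.0228        38.0228
  2        40.00        36.1434        72.2867
  3        40.00        34.3568       103.0704
  4        40.00        32.6586       130.6342
  5        40.00        31.0443       155.2213
  6     1,040.00       767.2535     4,603.5212
  Σ                    939.4793     5,102.7567
Price P = Σ PV = 939.4793.
Macaulay duration = Σ(t·PV) / P = 5,102.7567 / 939.4793 = 5.43147 years.

5.43 years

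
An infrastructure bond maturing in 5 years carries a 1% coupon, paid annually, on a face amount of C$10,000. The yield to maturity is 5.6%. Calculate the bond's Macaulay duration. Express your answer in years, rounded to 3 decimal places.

4.888 years

Periodic yield y = 0.056. Discount each cash flow and weight by its year:
  t   CF        PV=CF/(1+0.056)^t    t·PV
  1       100.00        94.6970        94.6970
  2       100.00        89.6752       179.3503
  3       100.00        84.9197       254.7590
  4       100.00        80.4163       321.6654
  5    10,100.00     7,691.3360    38,456.6799
  Σ                  8,041.0441    39,307.1515
Price P = Σ PV = 8,041.0441.
Macaulay duration = Σ(t·PV) / P = 39,307.1515 / 8,041.0441 = 4.88831 years.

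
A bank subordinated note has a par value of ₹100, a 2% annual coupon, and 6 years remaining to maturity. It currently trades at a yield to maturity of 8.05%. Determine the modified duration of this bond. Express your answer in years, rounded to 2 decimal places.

5.23 years

Periodic yield y = 0.0805. First find Macaulay duration:
  t   CF        PV=CF/(1+0.0805)^t    t·PV
  1         2.00         1.8510         1.8510
  2         2.00         1.7131         3.4262
  3         2.00         1.5855         4.7564
  4         2.00         1.4673         5.8694
  5         2.00         1.3580         6.7901
  6       102.00        64.0990       384.5943
  Σ                     72.0740       407.2873
P = 72.0740; Macaulay duration = 407.2873 / 72.0740 = 5.65096 years.
Modified duration = D_Mac / (1 + y) = 5.65096 / 1.0805 = 5.22995 years.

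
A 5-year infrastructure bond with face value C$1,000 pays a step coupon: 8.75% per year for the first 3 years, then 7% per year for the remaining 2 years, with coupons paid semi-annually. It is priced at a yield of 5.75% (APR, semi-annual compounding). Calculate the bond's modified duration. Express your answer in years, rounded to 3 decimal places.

Periodic yield y = 0.02875. First find Macaulay duration:
  t   CF        PV=CF/(1+0.02875)^t    t·PV
  1        43.75        42.5273        42.5273
  2        43.75        41.3388        82.6777
  3        43.75        40.1836       120.5507
  4        43.75        39.0606       156.2423
  5        43.75        37.9690       189.8449
  6        43.75        36.9079       221.4472
  7        35.00        28.7011       200.9080
  8        35.00        27.8990       223.1923
  9        35.00        27.1194       244.0742
  10    1,035.00       779.5462     7,795.4622
  Σ                  1,101.2529     9,276.9268
P = 1,101.2529; Macaulay duration = 9,276.9268 / 1,101.2529 = 8.42397 half-year periods = 4.21199 years.
Modified duration = D_Mac / (1 + y) = 4.21199 / 1.02875 = 4.09428 years.

4.094 years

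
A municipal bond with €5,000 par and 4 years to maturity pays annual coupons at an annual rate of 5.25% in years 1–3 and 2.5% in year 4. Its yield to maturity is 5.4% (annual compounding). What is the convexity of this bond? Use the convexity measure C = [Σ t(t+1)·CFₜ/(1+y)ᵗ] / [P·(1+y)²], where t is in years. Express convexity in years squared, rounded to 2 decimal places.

With y = 0.054:
  t   CF        PV=CF/(1+0.054)^t    t·PV        t(t+1)·PV
  1       262.50       249.0512       249.0512         498.1025
  2       262.50       236.2915       472.5830       1,417.7490
  3       262.50       224.1855       672.5564       2,690.2257
  4     5,125.00     4,152.7083    16,610.8332      83,054.1661
  Σ                  4,862.2365    18,005.0239      87,660.2432
P = 4,862.2365.
Convexity = Σ t(t+1)·PV / [P·(1+y)²] = 87,660.2432 / (4,862.2365 × 1.110916) = 16.22876.

16.23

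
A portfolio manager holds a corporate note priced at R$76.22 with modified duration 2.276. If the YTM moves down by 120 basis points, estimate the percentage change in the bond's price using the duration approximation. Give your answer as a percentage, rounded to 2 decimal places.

Duration approximation: ΔP/P ≈ -D_mod · Δy = -2.276 × (-0.012) = +0.027312.
As a percentage: +2.7312%.

+2.73%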